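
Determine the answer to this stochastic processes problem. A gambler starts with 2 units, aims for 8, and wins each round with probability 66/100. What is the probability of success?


Gambler's ruin formula:
r = q/p = 0.3400/0.6600 = 0.5152
P(win) = (1 - r^i)/(1 - r^N)
= (1 - 0.5152^2)/(1 - 0.5152^8)
= 0.7383

0.7383


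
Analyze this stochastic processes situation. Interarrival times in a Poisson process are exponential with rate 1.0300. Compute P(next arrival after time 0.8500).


P(X > t) = exp(-lambda * t)
= exp(-1.0300 * 0.8500)
= exp(-0.8755) = 0.4167

0.4167


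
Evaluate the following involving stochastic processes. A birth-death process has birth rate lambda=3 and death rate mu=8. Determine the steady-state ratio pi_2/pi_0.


For birth-death process, pi_n/pi_0 = (lambda/mu)^n
= (3/8)^2
= 0.1406

0.1406


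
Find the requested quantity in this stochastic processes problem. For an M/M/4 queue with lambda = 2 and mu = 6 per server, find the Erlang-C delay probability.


a = lambda/mu = 0.3333
rho = a/c = 0.0833
Erlang-C formula applied:
C(c,a) = 4.0209e-04

4.0209e-04


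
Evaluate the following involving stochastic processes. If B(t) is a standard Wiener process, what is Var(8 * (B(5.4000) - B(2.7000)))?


Var(alpha*(B(t)-B(s))) = alpha^2 * (t-s)
= 8^2 * (5.4000 - 2.7000)
= 64 * 2.7000
= 172.8000

172.8000


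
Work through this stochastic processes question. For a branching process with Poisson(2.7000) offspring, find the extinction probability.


Since mu = 2.7000 > 1, extinction prob q < 1.
Solve s = exp(mu*(s-1)) iteratively.
q = 0.0844

0.0844


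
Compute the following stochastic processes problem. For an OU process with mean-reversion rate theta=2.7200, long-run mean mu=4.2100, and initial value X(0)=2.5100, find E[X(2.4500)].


E[X(t)] = mu + (X(0) - mu)*exp(-theta*t)
= 4.2100 + (2.5100 - 4.2100)*exp(-2.7200*2.4500)
= 4.2100 + -1.7000 * 0.0013
= 4.2078

4.2078


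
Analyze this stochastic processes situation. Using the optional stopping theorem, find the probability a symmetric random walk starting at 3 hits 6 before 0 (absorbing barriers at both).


By optional stopping theorem: E(M at tau) = M(0) = 3
P(hit 6)*6 + P(hit 0)*0 = 3
P(hit 6) = (3 - 0)/(6 - 0) = 1/2 = 0.5000

0.5000


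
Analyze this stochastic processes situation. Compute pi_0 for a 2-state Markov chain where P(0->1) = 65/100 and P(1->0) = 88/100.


Stationary distribution: pi_0 = p10/(p01+p10), pi_1 = p01/(p01+p10)
p01 = 0.6500, p10 = 0.8800
pi_0 = 0.5752

0.5752


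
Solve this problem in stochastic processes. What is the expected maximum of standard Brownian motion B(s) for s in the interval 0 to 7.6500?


E(max B(s)) = sqrt(2t/pi)
= sqrt(2*7.6500/pi)
= sqrt(4.8701)
= 2.2068

2.2068


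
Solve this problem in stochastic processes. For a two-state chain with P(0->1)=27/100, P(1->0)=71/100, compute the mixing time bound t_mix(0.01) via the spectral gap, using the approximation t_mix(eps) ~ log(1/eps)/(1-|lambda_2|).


lambda_2 = |1 - p01 - p10| = |1 - 0.2700 - 0.7100| = 0.0200
t_mix ~ log(1/eps)/(1 - |lambda_2|)
= log(100)/(1 - 0.0200) = 4.6052/0.9800
= 4.6992

4.6992


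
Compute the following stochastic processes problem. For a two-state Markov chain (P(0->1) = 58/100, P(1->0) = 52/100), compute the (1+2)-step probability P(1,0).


P^3 = P^1 * P^2
Computing via matrix multiplication of the transition matrix.
Entry (1,0) of P^3 = 0.4732

0.4732


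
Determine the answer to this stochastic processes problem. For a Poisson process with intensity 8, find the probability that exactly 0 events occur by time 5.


P(N(t)=k) = (lambda*t)^k * exp(-lambda*t) / k!
lambda*t = 40
= 40^0 * exp(-40) / 0!
= 1 * 4.2484e-18 / 1
= 4.2484e-18

4.2484e-18


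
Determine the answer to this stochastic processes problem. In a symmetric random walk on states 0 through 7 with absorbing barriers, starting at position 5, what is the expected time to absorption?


For symmetric RW on 0,...,N with absorbing barriers, E(i) = i*(N-i)
E(5) = 5 * 2 = 10

10


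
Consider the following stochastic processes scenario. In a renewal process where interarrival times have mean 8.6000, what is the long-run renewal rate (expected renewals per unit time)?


Long-run renewal rate = 1/E(X)
= 1/8.6000
= 0.1163

0.1163


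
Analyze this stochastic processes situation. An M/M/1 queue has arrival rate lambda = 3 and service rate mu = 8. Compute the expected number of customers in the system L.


rho = 3/8 = 0.3750
L = rho/(1-rho)
= 0.3750/0.6250
= 0.6000

0.6000


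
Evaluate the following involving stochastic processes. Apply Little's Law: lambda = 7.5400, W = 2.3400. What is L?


Little's Law: L = lambda * W
= 7.5400 * 2.3400
= 17.6436

17.6436


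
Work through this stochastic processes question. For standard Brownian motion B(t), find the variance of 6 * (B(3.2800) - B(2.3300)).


Var(alpha*(B(t)-B(s))) = alpha^2 * (t-s)
= 6^2 * (3.2800 - 2.3300)
= 36 * 0.9500
= 34.2000

34.2000


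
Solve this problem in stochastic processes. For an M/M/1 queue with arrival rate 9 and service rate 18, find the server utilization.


rho = lambda/mu
= 9/18
= 0.5000

0.5000


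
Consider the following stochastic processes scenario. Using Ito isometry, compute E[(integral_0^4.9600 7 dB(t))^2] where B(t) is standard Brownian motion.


By Ito isometry: E[(int f dB)^2] = int f^2 dt
= 7^2 * 4.9600
= 49 * 4.9600 = 243.0400

243.0400


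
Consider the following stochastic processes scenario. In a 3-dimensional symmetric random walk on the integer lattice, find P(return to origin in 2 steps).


P(return in 2 steps) = P(reverse first step) = 1/(2d)
= 1/6
= 0.1667

0.1667


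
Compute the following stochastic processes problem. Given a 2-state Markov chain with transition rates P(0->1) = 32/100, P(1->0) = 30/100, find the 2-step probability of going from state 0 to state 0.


Computing P^2 by matrix multiplication.
P = [[0.6800, 0.3200], [0.3000, 0.7000]]
After raising P to the power 2:
P^2(0,0) = 0.5584

0.5584


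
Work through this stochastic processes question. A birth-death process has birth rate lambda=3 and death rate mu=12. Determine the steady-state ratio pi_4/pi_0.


For birth-death process, pi_n/pi_0 = (lambda/mu)^n
= (3/12)^4
= 0.0039

0.0039


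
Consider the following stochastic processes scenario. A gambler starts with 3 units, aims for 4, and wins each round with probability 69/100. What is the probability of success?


Gambler's ruin formula:
r = q/p = 0.3100/0.6900 = 0.4493
P(win) = (1 - r^i)/(1 - r^N)
= (1 - 0.4493^3)/(1 - 0.4493^4)
= 0.9479

0.9479


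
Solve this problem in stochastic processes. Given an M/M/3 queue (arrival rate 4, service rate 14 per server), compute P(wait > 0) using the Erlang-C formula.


a = lambda/mu = 0.2857
rho = a/c = 0.0952
Erlang-C formula applied:
C(c,a) = 0.0032

0.0032


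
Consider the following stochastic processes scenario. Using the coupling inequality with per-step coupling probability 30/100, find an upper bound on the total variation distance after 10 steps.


TV distance bound <= (1-delta)^n
= (1 - 0.3000)^10
= 0.7000^10
= 0.0282

0.0282


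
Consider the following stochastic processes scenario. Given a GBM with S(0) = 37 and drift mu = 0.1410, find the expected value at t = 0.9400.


E[S(t)] = S(0) * exp(mu * t)
= 37 * exp(0.1410 * 0.9400)
= 37 * 1.1417
= 42.2438

42.2438


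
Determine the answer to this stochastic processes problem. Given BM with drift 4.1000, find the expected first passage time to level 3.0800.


Expected first passage time = a/mu
= 3.0800/4.1000
= 0.7512

0.7512


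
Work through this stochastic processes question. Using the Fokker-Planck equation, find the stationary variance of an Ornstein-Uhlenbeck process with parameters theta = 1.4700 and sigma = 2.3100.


Stationary variance = sigma^2 / (2*theta)
= 2.3100^2 / (2*1.4700)
= 5.3361 / 2.9400
= 1.8150

1.8150


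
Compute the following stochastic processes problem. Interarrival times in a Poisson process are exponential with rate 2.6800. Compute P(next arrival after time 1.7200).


P(X > t) = exp(-lambda * t)
= exp(-2.6800 * 1.7200)
= exp(-4.6096) = 0.0100

0.0100


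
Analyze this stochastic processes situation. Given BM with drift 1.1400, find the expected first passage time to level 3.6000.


Expected first passage time = a/mu
= 3.6000/1.1400
= 3.1579

3.1579


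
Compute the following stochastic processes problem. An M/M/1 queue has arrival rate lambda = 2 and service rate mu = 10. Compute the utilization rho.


rho = lambda/mu
= 2/10
= 0.2000

0.2000


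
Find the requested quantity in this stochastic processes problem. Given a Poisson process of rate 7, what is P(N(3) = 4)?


P(N(t)=k) = (lambda*t)^k * exp(-lambda*t) / k!
lambda*t = 21
= 21^4 * exp(-21) / 4!
= 194481 * 7.5826e-10 / 24
= 6.1444e-06

6.1444e-06


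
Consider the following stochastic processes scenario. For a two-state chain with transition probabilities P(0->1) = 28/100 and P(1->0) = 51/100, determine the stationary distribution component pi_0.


Stationary distribution: pi_0 = p10/(p01+p10), pi_1 = p01/(p01+p10)
p01 = 0.2800, p10 = 0.5100
pi_0 = 0.6456

0.6456


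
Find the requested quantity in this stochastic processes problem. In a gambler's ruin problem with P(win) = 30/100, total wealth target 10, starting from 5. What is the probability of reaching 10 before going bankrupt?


Gambler's ruin formula:
r = q/p = 0.7000/0.3000 = 2.3333
P(win) = (1 - r^i)/(1 - r^N)
= (1 - 2.3333^5)/(1 - 2.3333^10)
= 0.0143

0.0143


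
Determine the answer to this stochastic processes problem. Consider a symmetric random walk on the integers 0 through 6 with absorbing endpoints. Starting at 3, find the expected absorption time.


For symmetric RW on 0,...,N with absorbing barriers, E(i) = i*(N-i)
E(3) = 3 * 3 = 9

9


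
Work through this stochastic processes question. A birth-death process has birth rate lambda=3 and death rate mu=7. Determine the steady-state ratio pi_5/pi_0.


For birth-death process, pi_n/pi_0 = (lambda/mu)^n
= (3/7)^5
= 0.0145

0.0145


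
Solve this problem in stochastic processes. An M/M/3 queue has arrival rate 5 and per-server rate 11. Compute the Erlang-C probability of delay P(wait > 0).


a = lambda/mu = 0.4545
rho = a/c = 0.1515
Erlang-C formula applied:
C(c,a) = 0.0117

0.0117


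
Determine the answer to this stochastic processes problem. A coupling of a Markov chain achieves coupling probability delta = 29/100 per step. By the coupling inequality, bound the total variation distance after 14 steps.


TV distance bound <= (1-delta)^n
= (1 - 0.2900)^14
= 0.7100^14
= 0.0083

0.0083


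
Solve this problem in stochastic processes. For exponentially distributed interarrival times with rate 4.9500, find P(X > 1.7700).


P(X > t) = exp(-lambda * t)
= exp(-4.9500 * 1.7700)
= exp(-8.7615) = 1.5665e-04

1.5665e-04


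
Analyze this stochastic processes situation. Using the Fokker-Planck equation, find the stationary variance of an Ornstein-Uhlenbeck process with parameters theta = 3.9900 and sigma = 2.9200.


Stationary variance = sigma^2 / (2*theta)
= 2.9200^2 / (2*3.9900)
= 8.5264 / 7.9800
= 1.0685

1.0685


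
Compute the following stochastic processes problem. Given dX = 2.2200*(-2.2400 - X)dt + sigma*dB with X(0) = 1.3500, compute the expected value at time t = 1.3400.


E[X(t)] = mu + (X(0) - mu)*exp(-theta*t)
= -2.2400 + (1.3500 - -2.2400)*exp(-2.2200*1.3400)
= -2.2400 + 3.5900 * 0.0511
= -2.0567

-2.0567


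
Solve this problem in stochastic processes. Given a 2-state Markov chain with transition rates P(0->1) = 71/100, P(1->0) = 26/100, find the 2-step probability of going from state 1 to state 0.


Computing P^2 by matrix multiplication.
P = [[0.2900, 0.7100], [0.2600, 0.7400]]
After raising P to the power 2:
P^2(1,0) = 0.2678

0.2678


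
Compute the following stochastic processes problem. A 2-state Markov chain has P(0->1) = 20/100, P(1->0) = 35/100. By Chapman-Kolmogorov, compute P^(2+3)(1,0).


P^5 = P^2 * P^3
Computing via matrix multiplication of the transition matrix.
Entry (1,0) of P^5 = 0.6246

0.6246


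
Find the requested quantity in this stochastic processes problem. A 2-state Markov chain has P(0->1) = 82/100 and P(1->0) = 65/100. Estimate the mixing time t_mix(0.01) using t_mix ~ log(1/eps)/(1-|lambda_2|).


lambda_2 = |1 - p01 - p10| = |1 - 0.8200 - 0.6500| = 0.4700
t_mix ~ log(1/eps)/(1 - |lambda_2|)
= log(100)/(1 - 0.4700) = 4.6052/0.5300
= 8.6890

8.6890


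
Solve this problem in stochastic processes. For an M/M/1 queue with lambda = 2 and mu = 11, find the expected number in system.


rho = 2/11 = 0.1818
L = rho/(1-rho)
= 0.1818/0.8182
= 0.2222

0.2222


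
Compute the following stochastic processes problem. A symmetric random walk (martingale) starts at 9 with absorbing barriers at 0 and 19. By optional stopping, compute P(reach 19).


By optional stopping theorem: E(M at tau) = M(0) = 9
P(hit 19)*19 + P(hit 0)*0 = 9
P(hit 19) = (9 - 0)/(19 - 0) = 9/19 = 0.4737

0.4737


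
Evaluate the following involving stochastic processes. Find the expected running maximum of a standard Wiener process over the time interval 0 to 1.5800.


E(max B(s)) = sqrt(2t/pi)
= sqrt(2*1.5800/pi)
= sqrt(1.0059)
= 1.0029

1.0029


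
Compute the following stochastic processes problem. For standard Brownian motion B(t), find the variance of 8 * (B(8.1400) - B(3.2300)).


Var(alpha*(B(t)-B(s))) = alpha^2 * (t-s)
= 8^2 * (8.1400 - 3.2300)
= 64 * 4.9100
= 314.2400

314.2400


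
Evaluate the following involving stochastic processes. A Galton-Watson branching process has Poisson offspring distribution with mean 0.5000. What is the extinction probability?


Since mu = 0.5000 <= 1, extinction probability = 1.

1.0000


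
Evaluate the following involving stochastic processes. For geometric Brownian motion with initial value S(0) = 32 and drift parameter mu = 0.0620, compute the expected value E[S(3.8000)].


E[S(t)] = S(0) * exp(mu * t)
= 32 * exp(0.0620 * 3.8000)
= 32 * 1.2657
= 40.5014

40.5014


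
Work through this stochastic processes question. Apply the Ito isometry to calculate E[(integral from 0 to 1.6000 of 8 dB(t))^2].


By Ito isometry: E[(int f dB)^2] = int f^2 dt
= 8^2 * 1.6000
= 64 * 1.6000 = 102.4000

102.4000


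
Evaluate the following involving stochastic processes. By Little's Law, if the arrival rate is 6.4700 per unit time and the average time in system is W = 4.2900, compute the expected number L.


Little's Law: L = lambda * W
= 6.4700 * 4.2900
= 27.7563

27.7563


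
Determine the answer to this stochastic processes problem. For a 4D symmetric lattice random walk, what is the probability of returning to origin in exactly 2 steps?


P(return in 2 steps) = P(reverse first step) = 1/(2d)
= 1/8
= 0.1250

0.1250


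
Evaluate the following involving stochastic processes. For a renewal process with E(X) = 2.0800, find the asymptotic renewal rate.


Long-run renewal rate = 1/E(X)
= 1/2.0800
= 0.4808

0.4808


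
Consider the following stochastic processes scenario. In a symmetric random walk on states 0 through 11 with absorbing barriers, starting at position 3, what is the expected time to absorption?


For symmetric RW on 0,...,N with absorbing barriers, E(i) = i*(N-i)
E(3) = 3 * 8 = 24

24


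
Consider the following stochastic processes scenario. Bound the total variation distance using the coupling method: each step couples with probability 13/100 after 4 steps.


TV distance bound <= (1-delta)^n
= (1 - 0.1300)^4
= 0.8700^4
= 0.5729

0.5729


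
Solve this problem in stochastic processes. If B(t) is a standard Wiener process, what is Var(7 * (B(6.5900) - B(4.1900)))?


Var(alpha*(B(t)-B(s))) = alpha^2 * (t-s)
= 7^2 * (6.5900 - 4.1900)
= 49 * 2.4000
= 117.6000

117.6000


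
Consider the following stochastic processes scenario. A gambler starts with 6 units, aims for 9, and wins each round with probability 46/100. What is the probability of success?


Gambler's ruin formula:
r = q/p = 0.5400/0.4600 = 1.1739
P(win) = (1 - r^i)/(1 - r^N)
= (1 - 1.1739^6)/(1 - 1.1739^9)
= 0.5001

0.5001


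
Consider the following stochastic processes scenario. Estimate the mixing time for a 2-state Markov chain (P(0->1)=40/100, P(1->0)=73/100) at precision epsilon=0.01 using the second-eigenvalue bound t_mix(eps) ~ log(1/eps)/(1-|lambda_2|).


lambda_2 = |1 - p01 - p10| = |1 - 0.4000 - 0.7300| = 0.1300
t_mix ~ log(1/eps)/(1 - |lambda_2|)
= log(100)/(1 - 0.1300) = 4.6052/0.8700
= 5.2933

5.2933


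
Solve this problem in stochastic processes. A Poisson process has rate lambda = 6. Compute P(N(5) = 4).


P(N(t)=k) = (lambda*t)^k * exp(-lambda*t) / k!
lambda*t = 30
= 30^4 * exp(-30) / 4!
= 810000 * 9.3576e-14 / 24
= 3.1582e-09

3.1582e-09


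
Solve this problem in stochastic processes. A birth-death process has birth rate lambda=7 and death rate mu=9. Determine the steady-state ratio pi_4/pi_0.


For birth-death process, pi_n/pi_0 = (lambda/mu)^n
= (7/9)^4
= 0.3660

0.3660


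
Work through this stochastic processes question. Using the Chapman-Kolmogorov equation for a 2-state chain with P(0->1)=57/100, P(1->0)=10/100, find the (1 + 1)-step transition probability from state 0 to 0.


P^2 = P^1 * P^1
Computing via matrix multiplication of the transition matrix.
Entry (0,0) of P^2 = 0.2419

0.2419


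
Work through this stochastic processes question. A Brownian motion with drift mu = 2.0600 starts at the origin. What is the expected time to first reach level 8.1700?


Expected first passage time = a/mu
= 8.1700/2.0600
= 3.9660

3.9660


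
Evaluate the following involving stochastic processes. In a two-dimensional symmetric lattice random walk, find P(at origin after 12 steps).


P = C(12,6)^2 / 4^12
= 924^2 / 16777216
= 853776 / 16777216
= 0.0509

0.0509


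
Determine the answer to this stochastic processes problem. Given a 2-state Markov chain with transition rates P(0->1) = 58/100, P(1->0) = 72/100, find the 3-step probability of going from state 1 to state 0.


Computing P^3 by matrix multiplication.
P = [[0.4200, 0.5800], [0.7200, 0.2800]]
After raising P to the power 3:
P^3(1,0) = 0.5688

0.5688


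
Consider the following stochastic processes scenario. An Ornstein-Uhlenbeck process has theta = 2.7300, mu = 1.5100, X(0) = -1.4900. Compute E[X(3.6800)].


E[X(t)] = mu + (X(0) - mu)*exp(-theta*t)
= 1.5100 + (-1.4900 - 1.5100)*exp(-2.7300*3.6800)
= 1.5100 + -3.0000 * 4.3341e-05
= 1.5099

1.5099


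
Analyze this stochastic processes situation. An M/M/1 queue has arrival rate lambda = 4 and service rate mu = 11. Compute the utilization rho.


rho = lambda/mu
= 4/11
= 0.3636

0.3636


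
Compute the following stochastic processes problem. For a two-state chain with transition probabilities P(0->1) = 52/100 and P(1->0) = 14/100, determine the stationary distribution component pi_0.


Stationary distribution: pi_0 = p10/(p01+p10), pi_1 = p01/(p01+p10)
p01 = 0.5200, p10 = 0.1400
pi_0 = 0.2121

0.2121


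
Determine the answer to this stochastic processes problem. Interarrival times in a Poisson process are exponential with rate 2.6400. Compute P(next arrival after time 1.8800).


P(X > t) = exp(-lambda * t)
= exp(-2.6400 * 1.8800)
= exp(-4.9632) = 0.0070

0.0070


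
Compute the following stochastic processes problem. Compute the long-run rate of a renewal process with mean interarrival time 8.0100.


Long-run renewal rate = 1/E(X)
= 1/8.0100
= 0.1248

0.1248


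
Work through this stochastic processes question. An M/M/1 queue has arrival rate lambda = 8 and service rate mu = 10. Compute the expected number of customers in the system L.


rho = 8/10 = 0.8000
L = rho/(1-rho)
= 0.8000/0.2000
= 4.0000

4.0000


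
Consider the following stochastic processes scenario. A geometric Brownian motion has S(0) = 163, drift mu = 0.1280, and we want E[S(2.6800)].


E[S(t)] = S(0) * exp(mu * t)
= 163 * exp(0.1280 * 2.6800)
= 163 * 1.4092
= 229.7037

229.7037


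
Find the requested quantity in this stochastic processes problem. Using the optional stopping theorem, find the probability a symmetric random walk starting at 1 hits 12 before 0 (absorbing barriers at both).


By optional stopping theorem: E(M at tau) = M(0) = 1
P(hit 12)*12 + P(hit 0)*0 = 1
P(hit 12) = (1 - 0)/(12 - 0) = 1/12 = 0.0833

0.0833


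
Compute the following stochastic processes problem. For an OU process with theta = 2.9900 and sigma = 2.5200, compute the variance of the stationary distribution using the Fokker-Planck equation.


Stationary variance = sigma^2 / (2*theta)
= 2.5200^2 / (2*2.9900)
= 6.3504 / 5.9800
= 1.0619

1.0619


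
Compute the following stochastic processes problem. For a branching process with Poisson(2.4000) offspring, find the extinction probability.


Since mu = 2.4000 > 1, extinction prob q < 1.
Solve s = exp(mu*(s-1)) iteratively.
q = 0.1214

0.1214


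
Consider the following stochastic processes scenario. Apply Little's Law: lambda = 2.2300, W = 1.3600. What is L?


Little's Law: L = lambda * W
= 2.2300 * 1.3600
= 3.0328

3.0328


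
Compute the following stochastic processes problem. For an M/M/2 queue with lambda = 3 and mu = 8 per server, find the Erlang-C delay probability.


a = lambda/mu = 0.3750
rho = a/c = 0.1875
Erlang-C formula applied:
C(c,a) = 0.0592

0.0592


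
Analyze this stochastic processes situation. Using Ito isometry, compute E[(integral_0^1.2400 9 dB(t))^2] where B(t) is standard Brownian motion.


By Ito isometry: E[(int f dB)^2] = int f^2 dt
= 9^2 * 1.2400
= 81 * 1.2400 = 100.4400

100.4400


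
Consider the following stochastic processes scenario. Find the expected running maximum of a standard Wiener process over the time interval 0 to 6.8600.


E(max B(s)) = sqrt(2t/pi)
= sqrt(2*6.8600/pi)
= sqrt(4.3672)
= 2.0898

2.0898


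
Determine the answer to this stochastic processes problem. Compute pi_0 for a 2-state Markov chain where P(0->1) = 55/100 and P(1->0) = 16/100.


Stationary distribution: pi_0 = p10/(p01+p10), pi_1 = p01/(p01+p10)
p01 = 0.5500, p10 = 0.1600
pi_0 = 0.2254

0.2254


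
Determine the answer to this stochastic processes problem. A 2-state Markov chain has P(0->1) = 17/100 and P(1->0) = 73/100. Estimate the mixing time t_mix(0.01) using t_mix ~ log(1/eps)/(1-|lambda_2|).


lambda_2 = |1 - p01 - p10| = |1 - 0.1700 - 0.7300| = 0.1000
t_mix ~ log(1/eps)/(1 - |lambda_2|)
= log(100)/(1 - 0.1000) = 4.6052/0.9000
= 5.1169

5.1169


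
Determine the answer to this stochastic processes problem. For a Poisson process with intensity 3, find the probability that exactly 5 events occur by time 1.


P(N(t)=k) = (lambda*t)^k * exp(-lambda*t) / k!
lambda*t = 3
= 3^5 * exp(-3) / 5!
= 243 * 0.0498 / 120
= 0.1008

0.1008


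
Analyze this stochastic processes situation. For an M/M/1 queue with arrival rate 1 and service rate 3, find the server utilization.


rho = lambda/mu
= 1/3
= 0.3333

0.3333


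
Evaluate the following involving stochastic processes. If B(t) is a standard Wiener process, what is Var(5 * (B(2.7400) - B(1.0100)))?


Var(alpha*(B(t)-B(s))) = alpha^2 * (t-s)
= 5^2 * (2.7400 - 1.0100)
= 25 * 1.7300
= 43.2500

43.2500


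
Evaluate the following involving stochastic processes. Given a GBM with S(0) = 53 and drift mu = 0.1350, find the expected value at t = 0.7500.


E[S(t)] = S(0) * exp(mu * t)
= 53 * exp(0.1350 * 0.7500)
= 53 * 1.1066
= 58.6473

58.6473


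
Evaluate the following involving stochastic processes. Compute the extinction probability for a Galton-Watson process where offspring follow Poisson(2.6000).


Since mu = 2.6000 > 1, extinction prob q < 1.
Solve s = exp(mu*(s-1)) iteratively.
q = 0.0951

0.0951


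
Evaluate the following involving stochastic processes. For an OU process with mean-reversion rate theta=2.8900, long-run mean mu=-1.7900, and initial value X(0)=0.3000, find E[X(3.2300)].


E[X(t)] = mu + (X(0) - mu)*exp(-theta*t)
= -1.7900 + (0.3000 - -1.7900)*exp(-2.8900*3.2300)
= -1.7900 + 2.0900 * 8.8306e-05
= -1.7898

-1.7898


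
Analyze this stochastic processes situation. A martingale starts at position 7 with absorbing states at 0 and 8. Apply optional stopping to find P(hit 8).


By optional stopping theorem: E(M at tau) = M(0) = 7
P(hit 8)*8 + P(hit 0)*0 = 7
P(hit 8) = (7 - 0)/(8 - 0) = 7/8 = 0.8750

0.8750


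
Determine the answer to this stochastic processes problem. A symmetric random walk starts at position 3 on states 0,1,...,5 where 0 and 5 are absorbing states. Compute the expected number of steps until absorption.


For symmetric RW on 0,...,N with absorbing barriers, E(i) = i*(N-i)
E(3) = 3 * 2 = 6

6


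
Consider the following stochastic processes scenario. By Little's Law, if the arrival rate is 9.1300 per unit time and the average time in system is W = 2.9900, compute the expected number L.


Little's Law: L = lambda * W
= 9.1300 * 2.9900
= 27.2987

27.2987


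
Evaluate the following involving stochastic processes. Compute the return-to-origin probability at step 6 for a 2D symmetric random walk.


P = C(6,3)^2 / 4^6
= 20^2 / 4096
= 400 / 4096
= 0.0977

0.0977


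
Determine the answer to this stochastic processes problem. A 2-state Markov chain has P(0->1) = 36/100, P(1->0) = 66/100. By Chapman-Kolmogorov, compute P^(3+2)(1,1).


P^5 = P^3 * P^2
Computing via matrix multiplication of the transition matrix.
Entry (1,1) of P^5 = 0.3529

0.3529


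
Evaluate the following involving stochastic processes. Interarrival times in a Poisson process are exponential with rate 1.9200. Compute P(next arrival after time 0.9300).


P(X > t) = exp(-lambda * t)
= exp(-1.9200 * 0.9300)
= exp(-1.7856) = 0.1677

0.1677


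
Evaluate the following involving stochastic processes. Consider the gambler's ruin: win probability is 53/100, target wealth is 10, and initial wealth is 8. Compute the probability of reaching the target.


Gambler's ruin formula:
r = q/p = 0.4700/0.5300 = 0.8868
P(win) = (1 - r^i)/(1 - r^N)
= (1 - 0.8868^8)/(1 - 0.8868^10)
= 0.8832

0.8832


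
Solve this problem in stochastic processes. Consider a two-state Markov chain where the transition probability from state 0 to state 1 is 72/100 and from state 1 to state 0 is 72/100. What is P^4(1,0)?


Computing P^4 by matrix multiplication.
P = [[0.2800, 0.7200], [0.7200, 0.2800]]
After raising P to the power 4:
P^4(1,0) = 0.4813

0.4813


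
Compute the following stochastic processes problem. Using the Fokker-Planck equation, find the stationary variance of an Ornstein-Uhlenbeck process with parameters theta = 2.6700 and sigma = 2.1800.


Stationary variance = sigma^2 / (2*theta)
= 2.1800^2 / (2*2.6700)
= 4.7524 / 5.3400
= 0.8900

0.8900


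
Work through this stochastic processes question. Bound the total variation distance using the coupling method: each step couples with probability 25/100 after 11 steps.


TV distance bound <= (1-delta)^n
= (1 - 0.2500)^11
= 0.7500^11
= 0.0422

0.0422


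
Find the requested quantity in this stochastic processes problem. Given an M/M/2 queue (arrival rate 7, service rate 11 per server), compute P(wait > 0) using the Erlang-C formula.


a = lambda/mu = 0.6364
rho = a/c = 0.3182
Erlang-C formula applied:
C(c,a) = 0.1536

0.1536


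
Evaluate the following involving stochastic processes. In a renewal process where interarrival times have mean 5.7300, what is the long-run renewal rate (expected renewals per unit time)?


Long-run renewal rate = 1/E(X)
= 1/5.7300
= 0.1745

0.1745


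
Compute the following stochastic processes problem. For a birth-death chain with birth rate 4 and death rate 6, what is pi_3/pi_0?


For birth-death process, pi_n/pi_0 = (lambda/mu)^n
= (4/6)^3
= 0.2963

0.2963


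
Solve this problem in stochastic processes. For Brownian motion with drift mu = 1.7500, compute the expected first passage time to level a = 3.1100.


Expected first passage time = a/mu
= 3.1100/1.7500
= 1.7771

1.7771


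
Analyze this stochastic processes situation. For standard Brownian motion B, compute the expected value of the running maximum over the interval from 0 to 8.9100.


E(max B(s)) = sqrt(2t/pi)
= sqrt(2*8.9100/pi)
= sqrt(5.6723)
= 2.3817

2.3817


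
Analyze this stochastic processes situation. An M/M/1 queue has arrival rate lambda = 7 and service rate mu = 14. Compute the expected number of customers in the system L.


rho = 7/14 = 0.5000
L = rho/(1-rho)
= 0.5000/0.5000
= 1.0000

1.0000


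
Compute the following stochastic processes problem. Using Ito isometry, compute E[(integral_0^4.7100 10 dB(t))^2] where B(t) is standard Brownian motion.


By Ito isometry: E[(int f dB)^2] = int f^2 dt
= 10^2 * 4.7100
= 100 * 4.7100 = 471.0000

471.0000


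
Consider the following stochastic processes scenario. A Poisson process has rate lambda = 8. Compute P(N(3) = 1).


P(N(t)=k) = (lambda*t)^k * exp(-lambda*t) / k!
lambda*t = 24
= 24^1 * exp(-24) / 1!
= 24 * 3.7751e-11 / 1
= 9.0603e-10

9.0603e-10


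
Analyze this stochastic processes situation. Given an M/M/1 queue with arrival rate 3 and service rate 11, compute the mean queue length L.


rho = 3/11 = 0.2727
L = rho/(1-rho)
= 0.2727/0.7273
= 0.3750

0.3750


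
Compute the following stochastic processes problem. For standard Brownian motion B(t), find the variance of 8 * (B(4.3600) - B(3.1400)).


Var(alpha*(B(t)-B(s))) = alpha^2 * (t-s)
= 8^2 * (4.3600 - 3.1400)
= 64 * 1.2200
= 78.0800

78.0800


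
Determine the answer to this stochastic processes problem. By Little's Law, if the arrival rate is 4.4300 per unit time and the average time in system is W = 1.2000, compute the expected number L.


Little's Law: L = lambda * W
= 4.4300 * 1.2000
= 5.3160

5.3160


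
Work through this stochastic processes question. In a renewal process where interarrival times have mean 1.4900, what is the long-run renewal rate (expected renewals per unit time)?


Long-run renewal rate = 1/E(X)
= 1/1.4900
= 0.6711

0.6711


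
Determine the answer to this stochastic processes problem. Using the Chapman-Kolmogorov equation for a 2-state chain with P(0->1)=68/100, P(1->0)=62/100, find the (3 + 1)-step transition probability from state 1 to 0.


P^4 = P^3 * P^1
Computing via matrix multiplication of the transition matrix.
Entry (1,0) of P^4 = 0.4731

0.4731


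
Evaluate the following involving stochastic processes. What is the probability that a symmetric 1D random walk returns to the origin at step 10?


P(S(10) = 0) = C(10,5) / 4^5
= 252 / 1024
= 0.2461

0.2461


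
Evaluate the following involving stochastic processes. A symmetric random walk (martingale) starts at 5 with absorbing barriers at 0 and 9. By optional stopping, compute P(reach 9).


By optional stopping theorem: E(M at tau) = M(0) = 5
P(hit 9)*9 + P(hit 0)*0 = 5
P(hit 9) = (5 - 0)/(9 - 0) = 5/9 = 0.5556

0.5556


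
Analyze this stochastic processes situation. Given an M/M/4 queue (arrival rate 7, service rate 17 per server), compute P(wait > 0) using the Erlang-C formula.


a = lambda/mu = 0.4118
rho = a/c = 0.1029
Erlang-C formula applied:
C(c,a) = 8.8456e-04

8.8456e-04


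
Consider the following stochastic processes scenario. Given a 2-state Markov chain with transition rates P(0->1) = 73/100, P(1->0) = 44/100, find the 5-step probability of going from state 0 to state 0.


Computing P^5 by matrix multiplication.
P = [[0.2700, 0.7300], [0.4400, 0.5600]]
After raising P to the power 5:
P^5(0,0) = 0.3760

0.3760


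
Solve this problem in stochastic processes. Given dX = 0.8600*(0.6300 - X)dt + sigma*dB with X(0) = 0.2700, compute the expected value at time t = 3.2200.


E[X(t)] = mu + (X(0) - mu)*exp(-theta*t)
= 0.6300 + (0.2700 - 0.6300)*exp(-0.8600*3.2200)
= 0.6300 + -0.3600 * 0.0627
= 0.6074

0.6074


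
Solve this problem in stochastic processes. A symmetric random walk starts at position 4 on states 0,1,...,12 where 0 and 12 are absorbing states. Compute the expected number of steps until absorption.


For symmetric RW on 0,...,N with absorbing barriers, E(i) = i*(N-i)
E(4) = 4 * 8 = 32

32


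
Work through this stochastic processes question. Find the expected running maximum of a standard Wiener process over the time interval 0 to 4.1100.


E(max B(s)) = sqrt(2t/pi)
= sqrt(2*4.1100/pi)
= sqrt(2.6165)
= 1.6176

1.6176


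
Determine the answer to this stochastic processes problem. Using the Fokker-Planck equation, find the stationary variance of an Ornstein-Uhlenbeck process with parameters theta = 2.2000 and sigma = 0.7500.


Stationary variance = sigma^2 / (2*theta)
= 0.7500^2 / (2*2.2000)
= 0.5625 / 4.4000
= 0.1278

0.1278


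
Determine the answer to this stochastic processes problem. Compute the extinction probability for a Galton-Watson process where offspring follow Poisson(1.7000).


Since mu = 1.7000 > 1, extinction prob q < 1.
Solve s = exp(mu*(s-1)) iteratively.
q = 0.3088

0.3088


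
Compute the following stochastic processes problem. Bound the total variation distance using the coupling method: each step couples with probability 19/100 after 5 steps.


TV distance bound <= (1-delta)^n
= (1 - 0.1900)^5
= 0.8100^5
= 0.3487

0.3487


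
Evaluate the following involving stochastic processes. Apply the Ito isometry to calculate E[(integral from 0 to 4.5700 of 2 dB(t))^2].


By Ito isometry: E[(int f dB)^2] = int f^2 dt
= 2^2 * 4.5700
= 4 * 4.5700 = 18.2800

18.2800


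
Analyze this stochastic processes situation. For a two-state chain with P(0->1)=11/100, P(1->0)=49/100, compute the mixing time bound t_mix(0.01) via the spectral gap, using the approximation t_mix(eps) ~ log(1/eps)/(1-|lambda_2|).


lambda_2 = |1 - p01 - p10| = |1 - 0.1100 - 0.4900| = 0.4000
t_mix ~ log(1/eps)/(1 - |lambda_2|)
= log(100)/(1 - 0.4000) = 4.6052/0.6000
= 7.6753

7.6753


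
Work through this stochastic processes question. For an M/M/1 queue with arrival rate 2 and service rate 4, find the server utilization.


rho = lambda/mu
= 2/4
= 0.5000

0.5000


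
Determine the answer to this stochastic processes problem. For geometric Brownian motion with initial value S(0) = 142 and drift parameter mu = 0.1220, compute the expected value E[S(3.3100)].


E[S(t)] = S(0) * exp(mu * t)
= 142 * exp(0.1220 * 3.3100)
= 142 * 1.4975
= 212.6499

212.6499


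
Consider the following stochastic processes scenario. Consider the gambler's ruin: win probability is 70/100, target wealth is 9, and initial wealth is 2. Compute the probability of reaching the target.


Gambler's ruin formula:
r = q/p = 0.3000/0.7000 = 0.4286
P(win) = (1 - r^i)/(1 - r^N)
= (1 - 0.4286^2)/(1 - 0.4286^9)
= 0.8167

0.8167


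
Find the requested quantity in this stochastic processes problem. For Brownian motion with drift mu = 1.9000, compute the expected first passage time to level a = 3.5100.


Expected first passage time = a/mu
= 3.5100/1.9000
= 1.8474

1.8474


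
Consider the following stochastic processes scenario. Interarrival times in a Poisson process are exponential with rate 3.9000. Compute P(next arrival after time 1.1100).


P(X > t) = exp(-lambda * t)
= exp(-3.9000 * 1.1100)
= exp(-4.3290) = 0.0132

0.0132


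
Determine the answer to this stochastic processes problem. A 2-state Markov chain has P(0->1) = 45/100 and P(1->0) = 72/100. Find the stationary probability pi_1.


Stationary distribution: pi_0 = p10/(p01+p10), pi_1 = p01/(p01+p10)
p01 = 0.4500, p10 = 0.7200
pi_1 = 0.3846

0.3846


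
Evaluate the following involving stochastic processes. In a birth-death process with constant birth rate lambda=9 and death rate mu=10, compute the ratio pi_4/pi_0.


For birth-death process, pi_n/pi_0 = (lambda/mu)^n
= (9/10)^4
= 0.6561

0.6561


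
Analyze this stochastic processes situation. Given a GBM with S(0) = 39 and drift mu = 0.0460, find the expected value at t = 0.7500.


E[S(t)] = S(0) * exp(mu * t)
= 39 * exp(0.0460 * 0.7500)
= 39 * 1.0351
= 40.3690

40.3690


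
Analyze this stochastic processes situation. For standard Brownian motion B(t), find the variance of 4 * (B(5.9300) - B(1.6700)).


Var(alpha*(B(t)-B(s))) = alpha^2 * (t-s)
= 4^2 * (5.9300 - 1.6700)
= 16 * 4.2600
= 68.1600

68.1600


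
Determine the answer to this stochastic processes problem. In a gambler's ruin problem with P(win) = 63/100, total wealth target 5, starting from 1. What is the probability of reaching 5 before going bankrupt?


Gambler's ruin formula:
r = q/p = 0.3700/0.6300 = 0.5873
P(win) = (1 - r^i)/(1 - r^N)
= (1 - 0.5873^1)/(1 - 0.5873^5)
= 0.4437

0.4437


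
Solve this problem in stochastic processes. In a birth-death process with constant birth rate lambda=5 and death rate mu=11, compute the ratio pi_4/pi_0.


For birth-death process, pi_n/pi_0 = (lambda/mu)^n
= (5/11)^4
= 0.0427

0.0427


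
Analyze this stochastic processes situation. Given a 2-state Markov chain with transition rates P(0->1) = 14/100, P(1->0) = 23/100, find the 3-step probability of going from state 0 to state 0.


Computing P^3 by matrix multiplication.
P = [[0.8600, 0.1400], [0.2300, 0.7700]]
After raising P to the power 3:
P^3(0,0) = 0.7162

0.7162


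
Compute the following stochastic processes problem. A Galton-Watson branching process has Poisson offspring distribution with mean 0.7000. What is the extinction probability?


Since mu = 0.7000 <= 1, extinction probability = 1.

1.0000


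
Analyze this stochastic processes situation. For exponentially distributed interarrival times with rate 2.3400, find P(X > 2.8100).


P(X > t) = exp(-lambda * t)
= exp(-2.3400 * 2.8100)
= exp(-6.5754) = 0.0014

0.0014


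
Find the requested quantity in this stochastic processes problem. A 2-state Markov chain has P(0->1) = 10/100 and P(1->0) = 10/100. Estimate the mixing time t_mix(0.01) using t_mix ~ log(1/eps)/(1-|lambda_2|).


lambda_2 = |1 - p01 - p10| = |1 - 0.1000 - 0.1000| = 0.8000
t_mix ~ log(1/eps)/(1 - |lambda_2|)
= log(100)/(1 - 0.8000) = 4.6052/0.2000
= 23.0259

23.0259


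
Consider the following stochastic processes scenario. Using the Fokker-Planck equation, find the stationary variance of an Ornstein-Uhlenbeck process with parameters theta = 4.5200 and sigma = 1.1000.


Stationary variance = sigma^2 / (2*theta)
= 1.1000^2 / (2*4.5200)
= 1.2100 / 9.0400
= 0.1338

0.1338


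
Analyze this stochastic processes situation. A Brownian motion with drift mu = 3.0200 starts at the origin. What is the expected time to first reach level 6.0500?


Expected first passage time = a/mu
= 6.0500/3.0200
= 2.0033

2.0033


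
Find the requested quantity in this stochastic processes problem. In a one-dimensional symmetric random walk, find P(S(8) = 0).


P(S(8) = 0) = C(8,4) / 4^4
= 70 / 256
= 0.2734

0.2734


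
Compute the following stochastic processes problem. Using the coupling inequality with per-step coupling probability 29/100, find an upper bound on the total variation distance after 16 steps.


TV distance bound <= (1-delta)^n
= (1 - 0.2900)^16
= 0.7100^16
= 0.0042

0.0042


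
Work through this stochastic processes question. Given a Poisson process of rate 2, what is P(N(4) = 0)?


P(N(t)=k) = (lambda*t)^k * exp(-lambda*t) / k!
lambda*t = 8
= 8^0 * exp(-8) / 0!
= 1 * 3.3546e-04 / 1
= 3.3546e-04

3.3546e-04


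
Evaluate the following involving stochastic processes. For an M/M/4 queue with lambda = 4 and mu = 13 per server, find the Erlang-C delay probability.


a = lambda/mu = 0.3077
rho = a/c = 0.0769
Erlang-C formula applied:
C(c,a) = 2.9743e-04

2.9743e-04


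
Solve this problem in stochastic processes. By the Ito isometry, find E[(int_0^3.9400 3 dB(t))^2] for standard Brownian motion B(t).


By Ito isometry: E[(int f dB)^2] = int f^2 dt
= 3^2 * 3.9400
= 9 * 3.9400 = 35.4600

35.4600
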